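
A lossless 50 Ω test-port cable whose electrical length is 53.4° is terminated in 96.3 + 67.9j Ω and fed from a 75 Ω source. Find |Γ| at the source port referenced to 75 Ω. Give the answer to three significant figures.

tan(βl) = 1.35
Z_in = Z_0·(Z_L + jZ_0·tanβl)/(Z_0 + jZ_L·tanβl) = 36.5 − j48.8 Ω
Γ_s = (Z_in − Z_s)/(Z_in + Z_s) = (-38.5 − j48.8)/(112 − j48.8), |Γ_s| = 0.51

|Γ| ≈ 0.51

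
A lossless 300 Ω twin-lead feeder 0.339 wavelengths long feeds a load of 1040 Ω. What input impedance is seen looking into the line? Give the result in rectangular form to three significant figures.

Z_in ≈ 117 + j167 Ω

βl = 2π × 0.339 = 122°
tan(βl) = tan(122°) = -1.6
Z_in = Z_0·(Z_L + jZ_0·tanβl)/(Z_0 + jZ_L·tanβl)
     = 300·(1040 − j479)/(300 − j1660)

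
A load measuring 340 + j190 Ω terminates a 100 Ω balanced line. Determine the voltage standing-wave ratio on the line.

Γ = (Z_L − Z_0)/(Z_L + Z_0) = (240 + j190)/(440 + j190)
|Γ| = 306/479 = 0.639
VSWR = (1 + |Γ|)/(1 − |Γ|) = 1.64/0.361

VSWR ≈ 4.54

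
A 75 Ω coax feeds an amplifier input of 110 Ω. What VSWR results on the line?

For a purely resistive load, VSWR = R_L/Z_0 or Z_0/R_L (whichever > 1) = 110/75

VSWR ≈ 1.47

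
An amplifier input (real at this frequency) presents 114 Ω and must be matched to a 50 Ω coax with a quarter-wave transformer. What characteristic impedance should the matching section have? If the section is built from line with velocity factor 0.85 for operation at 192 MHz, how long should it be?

Z_qwt ≈ 75.5 Ω; length ≈ 33.2 cm

Z_qwt = √(Z_0·R_L) = √(50 × 114) = √5700
λ = 0.85·c/f = 1.33 m, so l = λ/4 = 0.332 m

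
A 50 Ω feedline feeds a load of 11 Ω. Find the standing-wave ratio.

VSWR ≈ 4.55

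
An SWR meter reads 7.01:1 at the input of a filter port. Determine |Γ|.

|Γ| ≈ 0.75

|Γ| = (S − 1)/(S + 1) = (7.01 − 1)/(7.01 + 1) = 6.01/8.01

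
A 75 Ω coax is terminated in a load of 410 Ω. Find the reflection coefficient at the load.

Γ = (Z_L − Z_0)/(Z_L + Z_0) = (410 − 75)/(410 + 75) = 335/485

Γ = 0.691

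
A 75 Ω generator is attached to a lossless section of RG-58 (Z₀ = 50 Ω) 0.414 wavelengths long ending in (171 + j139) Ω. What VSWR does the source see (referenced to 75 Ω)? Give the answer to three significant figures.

VSWR ≈ 5.84

βl = 2π × 0.414 = 149°
tan(βl) = -0.6
Z_in = Z_0·(Z_L + jZ_0·tanβl)/(Z_0 + jZ_L·tanβl) = 20.5 + j56.6 Ω
Γ_s = (Z_in − Z_s)/(Z_in + Z_s) = (-54.5 + j56.6)/(95.5 + j56.6), |Γ_s| = 0.708
VSWR = (1 + |Γ_s|)/(1 − |Γ_s|)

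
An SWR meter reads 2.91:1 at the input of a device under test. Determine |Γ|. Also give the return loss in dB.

|Γ| ≈ 0.488; return loss ≈ 6.22 dB

|Γ| = (S − 1)/(S + 1) = (2.91 − 1)/(2.91 + 1) = 1.91/3.91
RL = −20·log₁₀|Γ| = −20·log₁₀(0.488)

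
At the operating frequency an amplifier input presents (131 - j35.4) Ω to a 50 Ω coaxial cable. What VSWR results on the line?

VSWR ≈ 2.84

Γ = (Z_L − Z_0)/(Z_L + Z_0) = (81 − j35.4)/(181 − j35.4)
|Γ| = 88.4/184 = 0.479
VSWR = (1 + |Γ|)/(1 − |Γ|) = 1.48/0.521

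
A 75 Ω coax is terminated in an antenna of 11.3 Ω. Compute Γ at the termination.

Γ = (Z_L − Z_0)/(Z_L + Z_0) = (11.3 − 75)/(11.3 + 75) = -63.7/86.3

Γ = -0.738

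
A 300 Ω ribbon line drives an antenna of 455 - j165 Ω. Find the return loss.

Γ = (155 − j165)/(755 − j165), |Γ| = 0.293
RL = −20·log₁₀|Γ| = −20·log₁₀(0.293)

RL ≈ 10.7 dB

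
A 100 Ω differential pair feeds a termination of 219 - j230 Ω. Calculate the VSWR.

Γ = (Z_L − Z_0)/(Z_L + Z_0) = (119 − j230)/(319 − j230)
|Γ| = 259/393 = 0.658
VSWR = (1 + |Γ|)/(1 − |Γ|) = 1.66/0.342

VSWR ≈ 4.86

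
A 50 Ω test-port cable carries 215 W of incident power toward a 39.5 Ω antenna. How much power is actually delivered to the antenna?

Γ = (39.5 − 50)/(39.5 + 50) = -0.117
|Γ|² = 0.0138
P_refl = |Γ|²·P_inc = 2.96 W, P_del = (1 − |Γ|²)·P_inc = 212 W

P_delivered ≈ 212 W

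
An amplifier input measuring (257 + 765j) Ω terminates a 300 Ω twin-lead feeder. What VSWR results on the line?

VSWR ≈ 9.51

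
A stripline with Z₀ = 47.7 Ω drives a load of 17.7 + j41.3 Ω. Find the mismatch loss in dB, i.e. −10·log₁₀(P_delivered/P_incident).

mismatch loss ≈ 2.48 dB

Γ = (-30 + j41.3)/(65.4 + j41.3), |Γ| = 0.66
|Γ|² = 0.436, so P_del/P_inc = 1 − |Γ|² = 0.564
ML = −10·log₁₀(1 − |Γ|²)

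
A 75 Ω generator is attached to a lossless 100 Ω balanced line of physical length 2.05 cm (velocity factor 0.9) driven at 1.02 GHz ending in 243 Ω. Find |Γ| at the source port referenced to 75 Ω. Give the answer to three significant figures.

λ = v/f = 0.9·c / 1.02 GHz = 0.265 m
βl = 2π·l/λ = 2π × 0.0774 = 27.9°
tan(βl) = 0.529
Z_in = Z_0·(Z_L + jZ_0·tanβl)/(Z_0 + jZ_L·tanβl) = 117 − j97.8 Ω
Γ_s = (Z_in − Z_s)/(Z_in + Z_s) = (42.2 − j97.8)/(192 − j97.8), |Γ_s| = 0.494

|Γ| ≈ 0.494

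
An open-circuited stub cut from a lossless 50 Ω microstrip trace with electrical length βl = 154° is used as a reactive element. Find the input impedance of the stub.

tan(βl) = -0.488
For an open-circuited stub, Z_in = −jZ_0·cot(βl) = −jZ_0/tan(βl)

Z_in ≈ +j103 Ω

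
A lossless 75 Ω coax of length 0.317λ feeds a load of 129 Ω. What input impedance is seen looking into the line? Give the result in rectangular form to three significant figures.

βl = 2π × 0.317 = 114°
tan(βl) = tan(114°) = -2.23
Z_in = Z_0·(Z_L + jZ_0·tanβl)/(Z_0 + jZ_L·tanβl)
     = 75·(129 − j168)/(75 − j288)

Z_in ≈ 49 + j20.8 Ω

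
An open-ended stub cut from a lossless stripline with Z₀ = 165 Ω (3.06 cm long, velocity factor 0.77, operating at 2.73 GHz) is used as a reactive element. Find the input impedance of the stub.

λ = v/f = 0.77·c / 2.73 GHz = 0.0846 m
βl = 2π·l/λ = 2π × 0.362 = 130°
tan(βl) = -1.18
For an open-ended stub, Z_in = −jZ_0·cot(βl) = −jZ_0/tan(βl)

Z_in ≈ +j139 Ω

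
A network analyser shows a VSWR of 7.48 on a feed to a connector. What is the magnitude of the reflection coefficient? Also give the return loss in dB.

|Γ| ≈ 0.764; return loss ≈ 2.34 dB

|Γ| = (S − 1)/(S + 1) = (7.48 − 1)/(7.48 + 1) = 6.48/8.48
RL = −20·log₁₀|Γ| = −20·log₁₀(0.764)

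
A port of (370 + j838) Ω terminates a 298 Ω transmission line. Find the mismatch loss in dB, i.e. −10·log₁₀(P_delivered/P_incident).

mismatch loss ≈ 4.16 dB

Γ = (72 + j838)/(668 + j838), |Γ| = 0.785
|Γ|² = 0.616, so P_del/P_inc = 1 − |Γ|² = 0.384
ML = −10·log₁₀(1 − |Γ|²)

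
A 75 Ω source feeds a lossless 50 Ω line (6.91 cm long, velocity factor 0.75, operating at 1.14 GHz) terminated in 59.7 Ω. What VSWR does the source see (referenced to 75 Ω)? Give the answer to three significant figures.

λ = v/f = 0.75·c / 1.14 GHz = 0.197 m
βl = 2π·l/λ = 2π × 0.35 = 126°
tan(βl) = -1.37
Z_in = Z_0·(Z_L + jZ_0·tanβl)/(Z_0 + jZ_L·tanβl) = 46.7 + j7.92 Ω
Γ_s = (Z_in − Z_s)/(Z_in + Z_s) = (-28.3 + j7.92)/(122 + j7.92), |Γ_s| = 0.241
VSWR = (1 + |Γ_s|)/(1 − |Γ_s|)

VSWR ≈ 1.63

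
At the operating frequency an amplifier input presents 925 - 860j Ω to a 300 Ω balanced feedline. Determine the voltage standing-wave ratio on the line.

VSWR ≈ 5.9

Γ = (Z_L − Z_0)/(Z_L + Z_0) = (625 − j860)/(1225 − j860)
|Γ| = 1060/1500 = 0.71
VSWR = (1 + |Γ|)/(1 − |Γ|) = 1.71/0.29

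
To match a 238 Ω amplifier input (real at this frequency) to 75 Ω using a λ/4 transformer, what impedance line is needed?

Z_qwt ≈ 134 Ω

Z_qwt = √(Z_0·R_L) = √(75 × 238) = √17850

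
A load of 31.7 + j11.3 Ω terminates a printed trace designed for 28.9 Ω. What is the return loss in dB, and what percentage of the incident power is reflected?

Γ = (2.8 + j11.3)/(60.6 + j11.3), |Γ| = 0.189
RL = −20·log₁₀(0.189) = 14.5 dB
P_refl/P_inc = |Γ|² = 0.0357

RL ≈ 14.5 dB; 3.57% of incident power reflected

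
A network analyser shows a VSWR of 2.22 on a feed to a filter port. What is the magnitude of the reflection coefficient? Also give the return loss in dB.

|Γ| ≈ 0.379; return loss ≈ 8.43 dB

|Γ| = (S − 1)/(S + 1) = (2.22 − 1)/(2.22 + 1) = 1.22/3.22
RL = −20·log₁₀|Γ| = −20·log₁₀(0.379)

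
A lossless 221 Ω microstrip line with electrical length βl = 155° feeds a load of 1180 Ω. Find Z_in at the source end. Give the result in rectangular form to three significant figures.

tan(βl) = tan(155°) = -0.466
Z_in = Z_0·(Z_L + jZ_0·tanβl)/(Z_0 + jZ_L·tanβl)
     = 221·(1180 − j103)/(221 − j550)

Z_in ≈ 200 + j394 Ω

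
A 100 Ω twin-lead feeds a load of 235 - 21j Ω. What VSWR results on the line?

Γ = (Z_L − Z_0)/(Z_L + Z_0) = (135 − j21)/(335 − j21)
|Γ| = 137/336 = 0.407
VSWR = (1 + |Γ|)/(1 − |Γ|) = 1.41/0.593

VSWR ≈ 2.37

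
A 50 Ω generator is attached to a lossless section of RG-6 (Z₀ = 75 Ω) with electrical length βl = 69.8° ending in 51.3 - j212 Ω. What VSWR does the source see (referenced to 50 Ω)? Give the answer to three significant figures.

VSWR ≈ 9.18

tan(βl) = 2.72
Z_in = Z_0·(Z_L + jZ_0·tanβl)/(Z_0 + jZ_L·tanβl) = 5.46 − j2.11 Ω
Γ_s = (Z_in − Z_s)/(Z_in + Z_s) = (-44.5 − j2.11)/(55.5 − j2.11), |Γ_s| = 0.804
VSWR = (1 + |Γ_s|)/(1 − |Γ_s|)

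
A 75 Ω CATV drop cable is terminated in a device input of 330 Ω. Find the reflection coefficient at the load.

Γ = (Z_L − Z_0)/(Z_L + Z_0) = (330 − 75)/(330 + 75) = 255/405

Γ = 0.63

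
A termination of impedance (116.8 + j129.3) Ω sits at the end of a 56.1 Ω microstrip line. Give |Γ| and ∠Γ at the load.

Γ ≈ 0.662 ∠ 28.1°

Γ = (Z_L − Z_0)/(Z_L + Z_0) = (60.7 + j129.3)/(172.9 + j129.3)
|Γ| = 143/216 = 0.662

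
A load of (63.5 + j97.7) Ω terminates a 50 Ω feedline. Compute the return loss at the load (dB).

Γ = (13.5 + j97.7)/(113.5 + j97.7), |Γ| = 0.659
RL = −20·log₁₀|Γ| = −20·log₁₀(0.659)

RL ≈ 3.63 dB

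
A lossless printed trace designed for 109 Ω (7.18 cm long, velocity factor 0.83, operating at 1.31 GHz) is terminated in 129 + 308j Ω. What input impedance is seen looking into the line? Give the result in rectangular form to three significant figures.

Z_in ≈ 16.4 + j59.4 Ω

λ = v/f = 0.83·c / 1.31 GHz = 0.19 m
βl = 2π·l/λ = 2π × 0.378 = 136°
tan(βl) = tan(136°) = -0.966
Z_in = Z_0·(Z_L + jZ_0·tanβl)/(Z_0 + jZ_L·tanβl)
     = 109·(129 + j203)/(407 − j125)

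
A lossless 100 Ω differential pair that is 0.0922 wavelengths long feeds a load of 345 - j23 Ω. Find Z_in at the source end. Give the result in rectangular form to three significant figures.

Z_in ≈ 76.8 − j114 Ω

βl = 2π × 0.0922 = 33.2°
tan(βl) = tan(33.2°) = 0.654
Z_in = Z_0·(Z_L + jZ_0·tanβl)/(Z_0 + jZ_L·tanβl)
     = 100·(345 + j42.4)/(115 + j226)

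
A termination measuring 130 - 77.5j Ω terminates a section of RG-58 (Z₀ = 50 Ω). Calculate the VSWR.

VSWR ≈ 3.63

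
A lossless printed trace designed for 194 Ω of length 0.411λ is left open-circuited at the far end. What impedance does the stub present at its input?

βl = 2π × 0.411 = 148°
tan(βl) = -0.626
For an open-circuited stub, Z_in = −jZ_0·cot(βl) = −jZ_0/tan(βl)

Z_in ≈ +j310 Ω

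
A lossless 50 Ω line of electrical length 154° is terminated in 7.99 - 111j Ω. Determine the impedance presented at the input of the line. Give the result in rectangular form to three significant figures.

tan(βl) = tan(154°) = -0.488
Z_in = Z_0·(Z_L + jZ_0·tanβl)/(Z_0 + jZ_L·tanβl)
     = 50·(7.99 − j135)/(-4.14 − j3.9)

Z_in ≈ 765 + j915 Ω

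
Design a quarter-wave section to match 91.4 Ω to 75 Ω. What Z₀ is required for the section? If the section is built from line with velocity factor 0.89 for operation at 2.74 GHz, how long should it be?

Z_qwt ≈ 82.8 Ω; length ≈ 2.44 cm

Z_qwt = √(Z_0·R_L) = √(75 × 91.4) = √6855
λ = 0.89·c/f = 0.0974 m, so l = λ/4 = 0.0244 m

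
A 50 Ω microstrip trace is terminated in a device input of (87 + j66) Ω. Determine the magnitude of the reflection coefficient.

Γ = (Z_L − Z_0)/(Z_L + Z_0) = (37 + j66)/(137 + j66)
|Γ| = 75.7/152

|Γ| ≈ 0.498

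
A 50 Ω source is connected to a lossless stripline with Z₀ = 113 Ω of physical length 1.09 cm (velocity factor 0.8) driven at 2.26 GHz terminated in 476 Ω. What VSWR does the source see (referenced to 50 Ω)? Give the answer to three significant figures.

VSWR ≈ 6.87

λ = v/f = 0.8·c / 2.26 GHz = 0.106 m
βl = 2π·l/λ = 2π × 0.103 = 37°
tan(βl) = 0.752
Z_in = Z_0·(Z_L + jZ_0·tanβl)/(Z_0 + jZ_L·tanβl) = 67.5 − j129 Ω
Γ_s = (Z_in − Z_s)/(Z_in + Z_s) = (17.5 − j129)/(118 − j129), |Γ_s| = 0.746
VSWR = (1 + |Γ_s|)/(1 − |Γ_s|)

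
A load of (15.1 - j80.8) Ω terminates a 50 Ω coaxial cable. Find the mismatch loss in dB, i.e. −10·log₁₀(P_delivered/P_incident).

Γ = (-34.9 − j80.8)/(65.1 − j80.8), |Γ| = 0.848
|Γ|² = 0.72, so P_del/P_inc = 1 − |Γ|² = 0.28
ML = −10·log₁₀(1 − |Γ|²)

mismatch loss ≈ 5.52 dB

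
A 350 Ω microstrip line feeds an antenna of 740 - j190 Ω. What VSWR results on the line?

Γ = (Z_L − Z_0)/(Z_L + Z_0) = (390 − j190)/(1090 − j190)
|Γ| = 434/1110 = 0.392
VSWR = (1 + |Γ|)/(1 − |Γ|) = 1.39/0.608

VSWR ≈ 2.29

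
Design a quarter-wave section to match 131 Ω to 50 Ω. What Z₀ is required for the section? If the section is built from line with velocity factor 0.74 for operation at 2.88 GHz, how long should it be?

Z_qwt ≈ 80.9 Ω; length ≈ 1.93 cm

Z_qwt = √(Z_0·R_L) = √(50 × 131) = √6550
λ = 0.74·c/f = 0.0771 m, so l = λ/4 = 0.0193 m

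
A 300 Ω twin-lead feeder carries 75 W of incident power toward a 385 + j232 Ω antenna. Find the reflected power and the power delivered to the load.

P_reflected ≈ 8.75 W; P_delivered ≈ 66.2 W

|Γ| = |(85 + j232)/(685 + j232)| = 0.342
|Γ|² = 0.117
P_refl = |Γ|²·P_inc = 8.75 W, P_del = (1 − |Γ|²)·P_inc = 66.2 W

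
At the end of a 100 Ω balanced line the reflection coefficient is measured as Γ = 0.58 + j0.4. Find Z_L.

Z_L = Z_0·(1 + Γ)/(1 − Γ) = 100·(1.58 + j0.4)/(0.42 − j0.4)

Z_L ≈ 150 + j238 Ω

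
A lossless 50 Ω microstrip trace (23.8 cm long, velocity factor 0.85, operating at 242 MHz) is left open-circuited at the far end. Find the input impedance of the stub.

Z_in ≈ −j7.64 Ω

λ = v/f = 0.85·c / 242 MHz = 1.05 m
βl = 2π·l/λ = 2π × 0.226 = 81.3°
tan(βl) = 6.54
For an open-circuited stub, Z_in = −jZ_0·cot(βl) = −jZ_0/tan(βl)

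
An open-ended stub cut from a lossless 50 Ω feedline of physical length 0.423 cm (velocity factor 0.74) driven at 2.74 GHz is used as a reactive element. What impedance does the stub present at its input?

Z_in ≈ −j147 Ω

λ = v/f = 0.74·c / 2.74 GHz = 0.081 m
βl = 2π·l/λ = 2π × 0.0522 = 18.8°
tan(βl) = 0.34
For an open-ended stub, Z_in = −jZ_0·cot(βl) = −jZ_0/tan(βl)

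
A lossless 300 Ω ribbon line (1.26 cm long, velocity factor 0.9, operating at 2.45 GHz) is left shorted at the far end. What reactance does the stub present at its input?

X_in ≈ 262 Ω (inductive)

λ = v/f = 0.9·c / 2.45 GHz = 0.11 m
βl = 2π·l/λ = 2π × 0.114 = 41.2°
tan(βl) = 0.874
For a shorted stub, Z_in = jZ_0·tan(βl)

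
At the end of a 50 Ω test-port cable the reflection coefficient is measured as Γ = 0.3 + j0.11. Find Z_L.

Z_L = Z_0·(1 + Γ)/(1 − Γ) = 50·(1.3 + j0.11)/(0.7 − j0.11)

Z_L ≈ 89.4 + j21.9 Ω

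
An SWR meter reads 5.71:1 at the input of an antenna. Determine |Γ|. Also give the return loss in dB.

|Γ| ≈ 0.702; return loss ≈ 3.07 dB

|Γ| = (S − 1)/(S + 1) = (5.71 − 1)/(5.71 + 1) = 4.71/6.71
RL = −20·log₁₀|Γ| = −20·log₁₀(0.702)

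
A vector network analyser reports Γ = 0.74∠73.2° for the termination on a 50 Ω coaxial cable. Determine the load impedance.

Z_L = Z_0·(1 + Γ)/(1 − Γ) = 50·(1.21 + j0.708)/(0.786 − j0.708)

Z_L ≈ 20.2 + j63.3 Ω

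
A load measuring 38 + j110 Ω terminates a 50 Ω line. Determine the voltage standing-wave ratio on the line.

VSWR ≈ 8.32

Γ = (Z_L − Z_0)/(Z_L + Z_0) = (-12 + j110)/(88 + j110)
|Γ| = 111/141 = 0.786
VSWR = (1 + |Γ|)/(1 − |Γ|) = 1.79/0.214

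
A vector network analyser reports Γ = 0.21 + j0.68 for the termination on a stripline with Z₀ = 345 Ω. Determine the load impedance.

Z_L ≈ 157 + j432 Ω

Z_L = Z_0·(1 + Γ)/(1 − Γ) = 345·(1.21 + j0.68)/(0.79 − j0.68)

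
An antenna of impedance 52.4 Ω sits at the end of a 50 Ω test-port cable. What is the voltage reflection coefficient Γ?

Γ = (Z_L − Z_0)/(Z_L + Z_0) = (52.4 − 50)/(52.4 + 50) = 2.4/102.4

Γ = 0.0234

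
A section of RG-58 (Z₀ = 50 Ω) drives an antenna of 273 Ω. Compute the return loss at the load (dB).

Γ = (273 − 50)/(273 + 50) = 0.69
RL = −20·log₁₀|Γ| = −20·log₁₀(0.69)

RL ≈ 3.22 dB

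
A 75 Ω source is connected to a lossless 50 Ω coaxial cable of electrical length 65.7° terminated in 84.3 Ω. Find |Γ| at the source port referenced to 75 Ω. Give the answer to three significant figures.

tan(βl) = 2.21
Z_in = Z_0·(Z_L + jZ_0·tanβl)/(Z_0 + jZ_L·tanβl) = 33.3 − j13.7 Ω
Γ_s = (Z_in − Z_s)/(Z_in + Z_s) = (-41.7 − j13.7)/(108 − j13.7), |Γ_s| = 0.402

|Γ| ≈ 0.402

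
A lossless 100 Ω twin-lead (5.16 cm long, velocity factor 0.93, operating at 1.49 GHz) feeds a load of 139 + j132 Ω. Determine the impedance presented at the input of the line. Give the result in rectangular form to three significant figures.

Z_in ≈ 34.6 − j20.6 Ω

λ = v/f = 0.93·c / 1.49 GHz = 0.187 m
βl = 2π·l/λ = 2π × 0.276 = 99.2°
tan(βl) = tan(99.2°) = -6.17
Z_in = Z_0·(Z_L + jZ_0·tanβl)/(Z_0 + jZ_L·tanβl)
     = 100·(139 − j485)/(915 − j858)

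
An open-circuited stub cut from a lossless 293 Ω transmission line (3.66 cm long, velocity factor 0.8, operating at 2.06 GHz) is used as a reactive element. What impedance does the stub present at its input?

Z_in ≈ +j125 Ω

λ = v/f = 0.8·c / 2.06 GHz = 0.117 m
βl = 2π·l/λ = 2π × 0.314 = 113°
tan(βl) = -2.35
For an open-circuited stub, Z_in = −jZ_0·cot(βl) = −jZ_0/tan(βl)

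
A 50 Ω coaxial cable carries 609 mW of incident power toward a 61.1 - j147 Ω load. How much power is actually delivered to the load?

|Γ| = |(11.1 − j147)/(111.1 − j147)| = 0.8
|Γ|² = 0.64
P_refl = |Γ|²·P_inc = 390 mW, P_del = (1 − |Γ|²)·P_inc = 219 mW

P_delivered ≈ 219 mW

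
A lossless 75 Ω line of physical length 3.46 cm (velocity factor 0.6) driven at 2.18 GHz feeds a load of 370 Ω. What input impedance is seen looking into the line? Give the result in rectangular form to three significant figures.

λ = v/f = 0.6·c / 2.18 GHz = 0.0826 m
βl = 2π·l/λ = 2π × 0.419 = 151°
tan(βl) = tan(151°) = -0.558
Z_in = Z_0·(Z_L + jZ_0·tanβl)/(Z_0 + jZ_L·tanβl)
     = 75·(370 − j41.8)/(75 − j206)

Z_in ≈ 56.6 + j114 Ω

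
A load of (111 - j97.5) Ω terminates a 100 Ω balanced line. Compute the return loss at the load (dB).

RL ≈ 7.49 dB

Γ = (11 − j97.5)/(211 − j97.5), |Γ| = 0.422
RL = −20·log₁₀|Γ| = −20·log₁₀(0.422)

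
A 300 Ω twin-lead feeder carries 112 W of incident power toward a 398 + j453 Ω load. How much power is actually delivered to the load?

|Γ| = |(98 + j453)/(698 + j453)| = 0.557
|Γ|² = 0.31
P_refl = |Γ|²·P_inc = 34.7 W, P_del = (1 − |Γ|²)·P_inc = 77.3 W

P_delivered ≈ 77.3 W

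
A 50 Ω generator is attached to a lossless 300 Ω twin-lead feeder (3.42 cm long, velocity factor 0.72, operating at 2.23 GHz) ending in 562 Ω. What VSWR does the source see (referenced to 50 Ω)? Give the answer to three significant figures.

λ = v/f = 0.72·c / 2.23 GHz = 0.0969 m
βl = 2π·l/λ = 2π × 0.353 = 127°
tan(βl) = -1.32
Z_in = Z_0·(Z_L + jZ_0·tanβl)/(Z_0 + jZ_L·tanβl) = 216 + j140 Ω
Γ_s = (Z_in − Z_s)/(Z_in + Z_s) = (166 + j140)/(266 + j140), |Γ_s| = 0.722
VSWR = (1 + |Γ_s|)/(1 − |Γ_s|)

VSWR ≈ 6.2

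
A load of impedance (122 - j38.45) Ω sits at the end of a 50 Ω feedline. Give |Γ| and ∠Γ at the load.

Γ ≈ 0.463 ∠ -15.5°

Γ = (Z_L − Z_0)/(Z_L + Z_0) = (72 − j38.45)/(172 − j38.45)
|Γ| = 81.6/176 = 0.463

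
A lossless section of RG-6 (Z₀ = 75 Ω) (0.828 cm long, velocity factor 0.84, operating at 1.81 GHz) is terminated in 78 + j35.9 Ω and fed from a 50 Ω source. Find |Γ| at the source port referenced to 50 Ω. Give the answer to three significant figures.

|Γ| ≈ 0.399

λ = v/f = 0.84·c / 1.81 GHz = 0.139 m
βl = 2π·l/λ = 2π × 0.0595 = 21.4°
tan(βl) = 0.392
Z_in = Z_0·(Z_L + jZ_0·tanβl)/(Z_0 + jZ_L·tanβl) = 109 + j25.7 Ω
Γ_s = (Z_in − Z_s)/(Z_in + Z_s) = (58.9 + j25.7)/(159 + j25.7), |Γ_s| = 0.399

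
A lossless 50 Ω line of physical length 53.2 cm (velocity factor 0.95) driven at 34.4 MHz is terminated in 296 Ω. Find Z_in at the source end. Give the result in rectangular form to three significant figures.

Z_in ≈ 47.4 − j98.4 Ω

λ = v/f = 0.95·c / 34.4 MHz = 8.28 m
βl = 2π·l/λ = 2π × 0.0642 = 23.1°
tan(βl) = tan(23.1°) = 0.427
Z_in = Z_0·(Z_L + jZ_0·tanβl)/(Z_0 + jZ_L·tanβl)
     = 50·(296 + j21.3)/(50 + j126)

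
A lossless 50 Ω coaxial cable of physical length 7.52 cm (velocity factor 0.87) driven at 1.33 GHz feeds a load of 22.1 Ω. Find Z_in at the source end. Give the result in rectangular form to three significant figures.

Z_in ≈ 34.6 − j31.3 Ω

λ = v/f = 0.87·c / 1.33 GHz = 0.196 m
βl = 2π·l/λ = 2π × 0.383 = 138°
tan(βl) = tan(138°) = -0.902
Z_in = Z_0·(Z_L + jZ_0·tanβl)/(Z_0 + jZ_L·tanβl)
     = 50·(22.1 − j45.1)/(50 − j19.9)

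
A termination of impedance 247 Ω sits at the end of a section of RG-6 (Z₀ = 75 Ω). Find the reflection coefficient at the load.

Γ = (Z_L − Z_0)/(Z_L + Z_0) = (247 − 75)/(247 + 75) = 172/322

Γ = 0.534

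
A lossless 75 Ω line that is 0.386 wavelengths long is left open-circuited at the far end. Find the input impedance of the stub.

Z_in ≈ +j86.2 Ω

βl = 2π × 0.386 = 139°
tan(βl) = -0.871
For an open-circuited stub, Z_in = −jZ_0·cot(βl) = −jZ_0/tan(βl)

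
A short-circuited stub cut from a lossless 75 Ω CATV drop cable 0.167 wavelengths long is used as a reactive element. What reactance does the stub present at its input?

βl = 2π × 0.167 = 60.1°
tan(βl) = 1.74
For a short-circuited stub, Z_in = jZ_0·tan(βl)

X_in ≈ 131 Ω (inductive)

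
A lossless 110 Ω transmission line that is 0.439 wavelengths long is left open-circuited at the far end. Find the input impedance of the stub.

βl = 2π × 0.439 = 158°
tan(βl) = -0.403
For an open-circuited stub, Z_in = −jZ_0·cot(βl) = −jZ_0/tan(βl)

Z_in ≈ +j273 Ω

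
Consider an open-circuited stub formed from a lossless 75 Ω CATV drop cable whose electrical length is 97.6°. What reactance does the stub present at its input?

X_in ≈ 10 Ω (inductive)

tan(βl) = -7.49
For an open-circuited stub, Z_in = −jZ_0·cot(βl) = −jZ_0/tan(βl)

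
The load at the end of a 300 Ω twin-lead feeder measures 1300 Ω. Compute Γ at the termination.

Γ = 0.625

Γ = (Z_L − Z_0)/(Z_L + Z_0) = (1300 − 300)/(1300 + 300) = 1000/1600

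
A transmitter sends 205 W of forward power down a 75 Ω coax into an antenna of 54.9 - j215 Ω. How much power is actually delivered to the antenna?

P_delivered ≈ 53.5 W

|Γ| = |(-20.1 − j215)/(129.9 − j215)| = 0.86
|Γ|² = 0.739
P_refl = |Γ|²·P_inc = 151 W, P_del = (1 − |Γ|²)·P_inc = 53.5 W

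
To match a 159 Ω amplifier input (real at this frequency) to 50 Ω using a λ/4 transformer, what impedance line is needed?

Z_qwt = √(Z_0·R_L) = √(50 × 159) = √7950

Z_qwt ≈ 89.2 Ω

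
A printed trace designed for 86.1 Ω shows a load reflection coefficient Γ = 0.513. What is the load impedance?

Z_L ≈ 267 Ω

Z_L = Z_0·(1 + Γ)/(1 − Γ) = 86.1·(1.51)/(0.487)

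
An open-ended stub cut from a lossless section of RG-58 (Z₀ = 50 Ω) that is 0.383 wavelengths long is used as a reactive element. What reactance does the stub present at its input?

βl = 2π × 0.383 = 138°
tan(βl) = -0.904
For an open-ended stub, Z_in = −jZ_0·cot(βl) = −jZ_0/tan(βl)

X_in ≈ 55.3 Ω (inductive)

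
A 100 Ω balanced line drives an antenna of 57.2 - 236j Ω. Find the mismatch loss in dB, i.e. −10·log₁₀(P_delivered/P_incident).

mismatch loss ≈ 5.46 dB

Γ = (-42.8 − j236)/(157.2 − j236), |Γ| = 0.846
|Γ|² = 0.715, so P_del/P_inc = 1 − |Γ|² = 0.285
ML = −10·log₁₀(1 − |Γ|²)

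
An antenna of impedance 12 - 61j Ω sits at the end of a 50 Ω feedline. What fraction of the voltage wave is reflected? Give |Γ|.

Γ = (Z_L − Z_0)/(Z_L + Z_0) = (-38 − j61)/(62 − j61)
|Γ| = 71.9/87

|Γ| ≈ 0.826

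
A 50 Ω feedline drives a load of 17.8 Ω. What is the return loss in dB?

Γ = (17.8 − 50)/(17.8 + 50) = -0.475
RL = −20·log₁₀|Γ| = −20·log₁₀(0.475)

RL ≈ 6.47 dB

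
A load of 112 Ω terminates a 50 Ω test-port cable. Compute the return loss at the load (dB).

RL ≈ 8.34 dB

Γ = (112 − 50)/(112 + 50) = 0.383
RL = −20·log₁₀|Γ| = −20·log₁₀(0.383)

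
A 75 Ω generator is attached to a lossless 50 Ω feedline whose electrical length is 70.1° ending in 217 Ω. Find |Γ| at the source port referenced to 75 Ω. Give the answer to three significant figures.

tan(βl) = 2.76
Z_in = Z_0·(Z_L + jZ_0·tanβl)/(Z_0 + jZ_L·tanβl) = 12.9 − j17 Ω
Γ_s = (Z_in − Z_s)/(Z_in + Z_s) = (-62.1 − j17)/(87.9 − j17), |Γ_s| = 0.718

|Γ| ≈ 0.718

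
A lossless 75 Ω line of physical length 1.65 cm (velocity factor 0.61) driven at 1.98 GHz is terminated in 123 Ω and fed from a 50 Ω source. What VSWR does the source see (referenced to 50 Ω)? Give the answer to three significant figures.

λ = v/f = 0.61·c / 1.98 GHz = 0.0924 m
βl = 2π·l/λ = 2π × 0.179 = 64.3°
tan(βl) = 2.07
Z_in = Z_0·(Z_L + jZ_0·tanβl)/(Z_0 + jZ_L·tanβl) = 51.9 − j20.9 Ω
Γ_s = (Z_in − Z_s)/(Z_in + Z_s) = (1.87 − j20.9)/(102 − j20.9), |Γ_s| = 0.202
VSWR = (1 + |Γ_s|)/(1 − |Γ_s|)

VSWR ≈ 1.51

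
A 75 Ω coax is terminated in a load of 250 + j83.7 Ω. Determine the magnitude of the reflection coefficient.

Γ = (Z_L − Z_0)/(Z_L + Z_0) = (175 + j83.7)/(325 + j83.7)
|Γ| = 194/336

|Γ| ≈ 0.578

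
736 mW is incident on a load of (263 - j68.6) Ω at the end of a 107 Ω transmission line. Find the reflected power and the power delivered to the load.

P_reflected ≈ 151 mW; P_delivered ≈ 585 mW

|Γ| = |(156 − j68.6)/(370 − j68.6)| = 0.453
|Γ|² = 0.205
P_refl = |Γ|²·P_inc = 151 mW, P_del = (1 − |Γ|²)·P_inc = 585 mW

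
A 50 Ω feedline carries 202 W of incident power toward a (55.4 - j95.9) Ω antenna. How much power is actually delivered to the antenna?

|Γ| = |(5.4 − j95.9)/(105.4 − j95.9)| = 0.674
|Γ|² = 0.454
P_refl = |Γ|²·P_inc = 91.8 W, P_del = (1 − |Γ|²)·P_inc = 110 W

P_delivered ≈ 110 W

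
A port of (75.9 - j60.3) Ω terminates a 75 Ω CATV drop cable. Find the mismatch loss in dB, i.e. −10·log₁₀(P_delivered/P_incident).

Γ = (0.9 − j60.3)/(150.9 − j60.3), |Γ| = 0.371
|Γ|² = 0.138, so P_del/P_inc = 1 − |Γ|² = 0.862
ML = −10·log₁₀(1 − |Γ|²)

mismatch loss ≈ 0.644 dB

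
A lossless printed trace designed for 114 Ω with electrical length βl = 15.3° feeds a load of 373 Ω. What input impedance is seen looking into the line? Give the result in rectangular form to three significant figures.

tan(βl) = tan(15.3°) = 0.274
Z_in = Z_0·(Z_L + jZ_0·tanβl)/(Z_0 + jZ_L·tanβl)
     = 114·(373 + j31.2)/(114 + j102)

Z_in ≈ 223 − j168 Ω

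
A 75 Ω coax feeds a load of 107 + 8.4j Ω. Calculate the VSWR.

Γ = (Z_L − Z_0)/(Z_L + Z_0) = (32 + j8.4)/(182 + j8.4)
|Γ| = 33.1/182 = 0.182
VSWR = (1 + |Γ|)/(1 − |Γ|) = 1.18/0.818

VSWR ≈ 1.44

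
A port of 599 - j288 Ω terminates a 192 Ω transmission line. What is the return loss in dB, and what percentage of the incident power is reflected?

Γ = (407 − j288)/(791 − j288), |Γ| = 0.592
RL = −20·log₁₀(0.592) = 4.55 dB
P_refl/P_inc = |Γ|² = 0.351

RL ≈ 4.55 dB; 35.1% of incident power reflected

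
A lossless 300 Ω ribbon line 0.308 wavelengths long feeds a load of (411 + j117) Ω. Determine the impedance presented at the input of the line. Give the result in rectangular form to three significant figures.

Z_in ≈ 190 + j7.19 Ω

βl = 2π × 0.308 = 111°
tan(βl) = tan(111°) = -2.62
Z_in = Z_0·(Z_L + jZ_0·tanβl)/(Z_0 + jZ_L·tanβl)
     = 300·(411 − j669)/(607 − j1080)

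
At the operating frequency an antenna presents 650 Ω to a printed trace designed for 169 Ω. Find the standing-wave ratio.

Γ = (650 − 169)/(650 + 169) = 0.587
VSWR = (1 + 0.587)/(1 − 0.587)

VSWR ≈ 3.85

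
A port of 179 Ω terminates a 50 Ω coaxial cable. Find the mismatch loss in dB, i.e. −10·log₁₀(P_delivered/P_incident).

mismatch loss ≈ 1.66 dB

Γ = (179 − 50)/(179 + 50) = 0.563
|Γ|² = 0.317, so P_del/P_inc = 1 − |Γ|² = 0.683
ML = −10·log₁₀(1 − |Γ|²)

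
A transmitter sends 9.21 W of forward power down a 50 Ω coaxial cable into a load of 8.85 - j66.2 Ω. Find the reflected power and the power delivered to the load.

|Γ| = |(-41.15 − j66.2)/(58.85 − j66.2)| = 0.88
|Γ|² = 0.774
P_refl = |Γ|²·P_inc = 7.13 W, P_del = (1 − |Γ|²)·P_inc = 2.08 W

P_reflected ≈ 7.13 W; P_delivered ≈ 2.08 W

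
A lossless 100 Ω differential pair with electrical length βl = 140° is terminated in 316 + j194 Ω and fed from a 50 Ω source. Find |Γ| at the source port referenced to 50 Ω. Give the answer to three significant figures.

|Γ| ≈ 0.681

tan(βl) = -0.839
Z_in = Z_0·(Z_L + jZ_0·tanβl)/(Z_0 + jZ_L·tanβl) = 38.6 + j80.9 Ω
Γ_s = (Z_in − Z_s)/(Z_in + Z_s) = (-11.4 + j80.9)/(88.6 + j80.9), |Γ_s| = 0.681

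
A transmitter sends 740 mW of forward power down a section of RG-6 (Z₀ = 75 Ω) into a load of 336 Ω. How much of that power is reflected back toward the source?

P_reflected ≈ 298 mW

Γ = (336 − 75)/(336 + 75) = 0.635
|Γ|² = 0.403
P_refl = |Γ|²·P_inc = 298 mW, P_del = (1 − |Γ|²)·P_inc = 442 mW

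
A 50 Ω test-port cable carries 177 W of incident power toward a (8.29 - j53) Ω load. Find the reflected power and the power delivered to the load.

|Γ| = |(-41.71 − j53)/(58.29 − j53)| = 0.856
|Γ|² = 0.733
P_refl = |Γ|²·P_inc = 130 W, P_del = (1 − |Γ|²)·P_inc = 47.3 W

P_reflected ≈ 130 W; P_delivered ≈ 47.3 W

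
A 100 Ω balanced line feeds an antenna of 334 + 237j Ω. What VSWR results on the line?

VSWR ≈ 5.13

Γ = (Z_L − Z_0)/(Z_L + Z_0) = (234 + j237)/(434 + j237)
|Γ| = 333/494 = 0.674
VSWR = (1 + |Γ|)/(1 − |Γ|) = 1.67/0.326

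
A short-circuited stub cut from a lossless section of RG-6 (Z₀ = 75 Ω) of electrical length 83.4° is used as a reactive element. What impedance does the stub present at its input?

tan(βl) = 8.64
For a short-circuited stub, Z_in = jZ_0·tan(βl)

Z_in ≈ +j648 Ω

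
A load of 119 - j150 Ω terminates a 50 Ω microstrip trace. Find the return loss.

RL ≈ 2.73 dB

Γ = (69 − j150)/(169 − j150), |Γ| = 0.731
RL = −20·log₁₀|Γ| = −20·log₁₀(0.731)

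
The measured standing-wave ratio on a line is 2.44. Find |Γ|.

|Γ| = (S − 1)/(S + 1) = (2.44 − 1)/(2.44 + 1) = 1.44/3.44

|Γ| ≈ 0.419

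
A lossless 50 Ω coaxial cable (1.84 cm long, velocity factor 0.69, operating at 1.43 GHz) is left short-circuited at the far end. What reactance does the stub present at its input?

X_in ≈ 51.3 Ω (inductive)

λ = v/f = 0.69·c / 1.43 GHz = 0.145 m
βl = 2π·l/λ = 2π × 0.127 = 45.8°
tan(βl) = 1.03
For a short-circuited stub, Z_in = jZ_0·tan(βl)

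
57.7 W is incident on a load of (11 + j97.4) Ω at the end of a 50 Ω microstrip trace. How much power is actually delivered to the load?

|Γ| = |(-39 + j97.4)/(61 + j97.4)| = 0.913
|Γ|² = 0.833
P_refl = |Γ|²·P_inc = 48.1 W, P_del = (1 − |Γ|²)·P_inc = 9.61 W

P_delivered ≈ 9.61 W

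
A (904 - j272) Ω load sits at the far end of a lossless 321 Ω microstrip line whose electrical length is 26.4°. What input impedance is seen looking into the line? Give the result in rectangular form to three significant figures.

Z_in ≈ 284 − j358 Ω

tan(βl) = tan(26.4°) = 0.496
Z_in = Z_0·(Z_L + jZ_0·tanβl)/(Z_0 + jZ_L·tanβl)
     = 321·(904 − j113)/(456 + j449)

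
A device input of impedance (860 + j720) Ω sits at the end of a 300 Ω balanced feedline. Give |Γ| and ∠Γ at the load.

Γ = (Z_L − Z_0)/(Z_L + Z_0) = (560 + j720)/(1160 + j720)
|Γ| = 912/1370 = 0.668

Γ ≈ 0.668 ∠ 20.3°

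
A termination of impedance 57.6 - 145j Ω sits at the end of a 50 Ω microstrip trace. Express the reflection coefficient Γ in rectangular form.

Γ ≈ 0.67 − j0.445

Γ = (Z_L − Z_0)/(Z_L + Z_0) = (7.6 − j145)/(107.6 − j145)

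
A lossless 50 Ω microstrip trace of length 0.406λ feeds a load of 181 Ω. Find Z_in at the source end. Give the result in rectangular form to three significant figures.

Z_in ≈ 38.1 + j58.9 Ω

βl = 2π × 0.406 = 146°
tan(βl) = tan(146°) = -0.67
Z_in = Z_0·(Z_L + jZ_0·tanβl)/(Z_0 + jZ_L·tanβl)
     = 50·(181 − j33.5)/(50 − j121)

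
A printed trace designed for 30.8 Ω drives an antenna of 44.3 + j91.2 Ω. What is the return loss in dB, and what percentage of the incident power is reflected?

Γ = (13.5 + j91.2)/(75.1 + j91.2), |Γ| = 0.78
RL = −20·log₁₀(0.78) = 2.15 dB
P_refl/P_inc = |Γ|² = 0.609

RL ≈ 2.15 dB; 60.9% of incident power reflected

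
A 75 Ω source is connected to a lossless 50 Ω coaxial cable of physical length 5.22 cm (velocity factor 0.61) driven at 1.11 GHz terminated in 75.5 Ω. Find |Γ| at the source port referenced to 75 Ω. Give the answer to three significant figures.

|Γ| ≈ 0.358

λ = v/f = 0.61·c / 1.11 GHz = 0.165 m
βl = 2π·l/λ = 2π × 0.317 = 114°
tan(βl) = -2.25
Z_in = Z_0·(Z_L + jZ_0·tanβl)/(Z_0 + jZ_L·tanβl) = 36.5 + j11.5 Ω
Γ_s = (Z_in − Z_s)/(Z_in + Z_s) = (-38.5 + j11.5)/(111 + j11.5), |Γ_s| = 0.358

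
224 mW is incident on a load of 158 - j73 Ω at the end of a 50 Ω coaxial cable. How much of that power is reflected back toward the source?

P_reflected ≈ 78.3 mW

|Γ| = |(108 − j73)/(208 − j73)| = 0.591
|Γ|² = 0.35
P_refl = |Γ|²·P_inc = 78.3 mW, P_del = (1 − |Γ|²)·P_inc = 146 mW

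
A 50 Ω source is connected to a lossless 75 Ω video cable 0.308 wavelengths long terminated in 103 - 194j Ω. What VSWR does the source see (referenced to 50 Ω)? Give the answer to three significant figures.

VSWR ≈ 6.74

βl = 2π × 0.308 = 111°
tan(βl) = -2.62
Z_in = Z_0·(Z_L + jZ_0·tanβl)/(Z_0 + jZ_L·tanβl) = 17.5 + j56.7 Ω
Γ_s = (Z_in − Z_s)/(Z_in + Z_s) = (-32.5 + j56.7)/(67.5 + j56.7), |Γ_s| = 0.741
VSWR = (1 + |Γ_s|)/(1 − |Γ_s|)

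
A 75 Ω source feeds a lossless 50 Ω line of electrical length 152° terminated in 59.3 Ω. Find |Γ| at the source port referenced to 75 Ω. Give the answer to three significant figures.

tan(βl) = -0.532
Z_in = Z_0·(Z_L + jZ_0·tanβl)/(Z_0 + jZ_L·tanβl) = 54.4 + j7.73 Ω
Γ_s = (Z_in − Z_s)/(Z_in + Z_s) = (-20.6 + j7.73)/(129 + j7.73), |Γ_s| = 0.17

|Γ| ≈ 0.17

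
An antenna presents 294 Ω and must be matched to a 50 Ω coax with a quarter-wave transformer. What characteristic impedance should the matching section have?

Z_qwt = √(Z_0·R_L) = √(50 × 294) = √14700

Z_qwt ≈ 121 Ω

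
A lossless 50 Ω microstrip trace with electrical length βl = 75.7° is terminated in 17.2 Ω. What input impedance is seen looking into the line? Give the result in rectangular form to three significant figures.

Z_in ≈ 99.9 + j61.3 Ω

tan(βl) = tan(75.7°) = 3.92
Z_in = Z_0·(Z_L + jZ_0·tanβl)/(Z_0 + jZ_L·tanβl)
     = 50·(17.2 + j196)/(50 + j67.5)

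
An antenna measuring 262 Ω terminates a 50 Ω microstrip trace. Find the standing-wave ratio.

VSWR ≈ 5.24

For a purely resistive load, VSWR = R_L/Z_0 or Z_0/R_L (whichever > 1) = 262/50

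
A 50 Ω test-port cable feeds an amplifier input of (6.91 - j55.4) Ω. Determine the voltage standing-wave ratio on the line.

Γ = (Z_L − Z_0)/(Z_L + Z_0) = (-43.09 − j55.4)/(56.91 − j55.4)
|Γ| = 70.2/79.4 = 0.884
VSWR = (1 + |Γ|)/(1 − |Γ|) = 1.88/0.116

VSWR ≈ 16.2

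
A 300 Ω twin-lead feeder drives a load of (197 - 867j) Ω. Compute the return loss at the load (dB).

Γ = (-103 − j867)/(497 − j867), |Γ| = 0.874
RL = −20·log₁₀|Γ| = −20·log₁₀(0.874)

RL ≈ 1.17 dB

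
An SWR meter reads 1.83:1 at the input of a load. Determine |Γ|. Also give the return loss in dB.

|Γ| ≈ 0.293; return loss ≈ 10.7 dB

|Γ| = (S − 1)/(S + 1) = (1.83 − 1)/(1.83 + 1) = 0.83/2.83
RL = −20·log₁₀|Γ| = −20·log₁₀(0.293)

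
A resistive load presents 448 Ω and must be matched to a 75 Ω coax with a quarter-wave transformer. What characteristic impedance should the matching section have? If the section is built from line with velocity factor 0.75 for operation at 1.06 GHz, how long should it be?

Z_qwt = √(Z_0·R_L) = √(75 × 448) = √33600
λ = 0.75·c/f = 0.212 m, so l = λ/4 = 0.0531 m

Z_qwt ≈ 183 Ω; length ≈ 5.31 cm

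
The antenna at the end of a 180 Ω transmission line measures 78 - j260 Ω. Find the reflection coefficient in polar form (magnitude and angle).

Γ = (Z_L − Z_0)/(Z_L + Z_0) = (-102 − j260)/(258 − j260)
|Γ| = 279/366 = 0.763

Γ ≈ 0.763 ∠ -66.2°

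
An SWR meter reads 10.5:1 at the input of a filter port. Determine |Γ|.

|Γ| ≈ 0.826

|Γ| = (S − 1)/(S + 1) = (10.5 − 1)/(10.5 + 1) = 9.5/11.5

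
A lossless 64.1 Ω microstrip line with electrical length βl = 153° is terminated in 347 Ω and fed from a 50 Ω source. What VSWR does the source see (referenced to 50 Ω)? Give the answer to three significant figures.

VSWR ≈ 6.39

tan(βl) = -0.51
Z_in = Z_0·(Z_L + jZ_0·tanβl)/(Z_0 + jZ_L·tanβl) = 50.8 + j107 Ω
Γ_s = (Z_in − Z_s)/(Z_in + Z_s) = (0.776 + j107)/(101 + j107), |Γ_s| = 0.729
VSWR = (1 + |Γ_s|)/(1 − |Γ_s|)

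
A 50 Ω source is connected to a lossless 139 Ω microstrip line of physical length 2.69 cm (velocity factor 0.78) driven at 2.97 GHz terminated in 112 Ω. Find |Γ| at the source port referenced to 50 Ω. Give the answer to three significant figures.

λ = v/f = 0.78·c / 2.97 GHz = 0.0788 m
βl = 2π·l/λ = 2π × 0.341 = 123°
tan(βl) = -1.55
Z_in = Z_0·(Z_L + jZ_0·tanβl)/(Z_0 + jZ_L·tanβl) = 149 − j29.5 Ω
Γ_s = (Z_in − Z_s)/(Z_in + Z_s) = (98.8 − j29.5)/(199 − j29.5), |Γ_s| = 0.513

|Γ| ≈ 0.513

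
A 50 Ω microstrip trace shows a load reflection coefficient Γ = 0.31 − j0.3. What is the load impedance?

Z_L = Z_0·(1 + Γ)/(1 − Γ) = 50·(1.31 − j0.3)/(0.69 + j0.3)

Z_L ≈ 71.9 − j53 Ω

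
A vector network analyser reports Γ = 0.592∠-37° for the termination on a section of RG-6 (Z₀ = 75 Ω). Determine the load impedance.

Z_L ≈ 120 − j132 Ω

Z_L = Z_0·(1 + Γ)/(1 − Γ) = 75·(1.47 − j0.356)/(0.527 + j0.356)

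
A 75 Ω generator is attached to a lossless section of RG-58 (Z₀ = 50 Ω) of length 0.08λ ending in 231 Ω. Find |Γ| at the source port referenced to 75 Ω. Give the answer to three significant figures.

|Γ| ≈ 0.601

βl = 2π × 0.08 = 28.8°
tan(βl) = 0.55
Z_in = Z_0·(Z_L + jZ_0·tanβl)/(Z_0 + jZ_L·tanβl) = 40.4 − j75.1 Ω
Γ_s = (Z_in − Z_s)/(Z_in + Z_s) = (-34.6 − j75.1)/(115 − j75.1), |Γ_s| = 0.601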